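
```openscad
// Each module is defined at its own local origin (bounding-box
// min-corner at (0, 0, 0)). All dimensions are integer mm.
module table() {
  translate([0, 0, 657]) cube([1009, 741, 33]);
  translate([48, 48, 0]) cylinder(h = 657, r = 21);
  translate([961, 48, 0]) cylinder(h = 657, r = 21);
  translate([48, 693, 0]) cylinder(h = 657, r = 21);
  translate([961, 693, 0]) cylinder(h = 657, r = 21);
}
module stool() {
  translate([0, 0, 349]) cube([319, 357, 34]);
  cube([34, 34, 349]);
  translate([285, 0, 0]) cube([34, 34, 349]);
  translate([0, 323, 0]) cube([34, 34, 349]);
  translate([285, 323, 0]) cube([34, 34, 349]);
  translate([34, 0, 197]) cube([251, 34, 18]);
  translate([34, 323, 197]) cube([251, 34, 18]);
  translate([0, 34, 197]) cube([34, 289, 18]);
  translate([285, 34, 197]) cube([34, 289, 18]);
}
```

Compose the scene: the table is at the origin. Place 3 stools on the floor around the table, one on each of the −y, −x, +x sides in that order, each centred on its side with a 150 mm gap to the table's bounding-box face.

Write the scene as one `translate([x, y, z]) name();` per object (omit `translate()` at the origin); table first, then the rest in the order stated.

table();
translate([345, -507, 0]) stool();
translate([-469, 192, 0]) stool();
translate([1159, 192, 0]) stool();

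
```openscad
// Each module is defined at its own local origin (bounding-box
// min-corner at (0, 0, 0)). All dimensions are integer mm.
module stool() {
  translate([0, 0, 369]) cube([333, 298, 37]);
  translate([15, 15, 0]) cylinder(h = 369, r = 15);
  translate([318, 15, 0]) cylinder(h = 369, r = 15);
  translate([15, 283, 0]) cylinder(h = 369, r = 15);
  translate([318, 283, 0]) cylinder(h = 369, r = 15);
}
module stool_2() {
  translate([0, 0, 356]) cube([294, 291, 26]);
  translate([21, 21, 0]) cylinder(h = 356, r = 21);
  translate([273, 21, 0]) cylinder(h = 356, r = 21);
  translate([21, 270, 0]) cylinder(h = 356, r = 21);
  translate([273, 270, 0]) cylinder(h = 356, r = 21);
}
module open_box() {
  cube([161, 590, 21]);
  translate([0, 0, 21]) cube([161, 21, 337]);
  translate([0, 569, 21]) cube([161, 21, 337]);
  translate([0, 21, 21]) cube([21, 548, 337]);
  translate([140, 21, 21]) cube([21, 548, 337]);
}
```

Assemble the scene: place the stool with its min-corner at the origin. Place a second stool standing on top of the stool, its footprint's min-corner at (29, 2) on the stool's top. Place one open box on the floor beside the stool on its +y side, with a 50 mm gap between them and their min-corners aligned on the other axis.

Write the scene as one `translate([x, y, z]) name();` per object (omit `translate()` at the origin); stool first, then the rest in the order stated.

stool();
translate([29, 2, 406]) stool_2();
translate([0, 348, 0]) open_box();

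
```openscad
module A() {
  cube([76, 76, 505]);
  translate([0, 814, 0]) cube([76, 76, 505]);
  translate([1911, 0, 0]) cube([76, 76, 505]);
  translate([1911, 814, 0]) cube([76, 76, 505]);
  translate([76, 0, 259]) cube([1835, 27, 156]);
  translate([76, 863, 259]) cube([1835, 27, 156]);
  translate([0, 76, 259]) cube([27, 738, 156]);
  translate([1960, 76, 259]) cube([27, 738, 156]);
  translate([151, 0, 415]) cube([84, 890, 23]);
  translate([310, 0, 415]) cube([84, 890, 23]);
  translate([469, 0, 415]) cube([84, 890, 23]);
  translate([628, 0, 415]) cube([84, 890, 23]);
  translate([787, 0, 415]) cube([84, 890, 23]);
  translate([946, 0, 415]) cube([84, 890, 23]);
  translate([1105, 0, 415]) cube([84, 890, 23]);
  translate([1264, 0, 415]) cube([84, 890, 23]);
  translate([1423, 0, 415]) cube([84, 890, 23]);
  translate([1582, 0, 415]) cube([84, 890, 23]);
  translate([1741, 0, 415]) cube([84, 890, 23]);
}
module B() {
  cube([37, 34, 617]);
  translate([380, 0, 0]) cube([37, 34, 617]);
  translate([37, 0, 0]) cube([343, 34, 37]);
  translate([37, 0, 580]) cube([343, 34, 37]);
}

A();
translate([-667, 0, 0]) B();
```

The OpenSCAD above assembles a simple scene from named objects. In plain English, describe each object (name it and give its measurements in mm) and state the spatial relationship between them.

A is a bed frame 1987 mm long (x) by 890 mm wide (y). Four 76×76 mm corner posts, 505 mm tall, at the corners of the footprint. Four rails of 27 mm thickness and 156 mm height run between adjacent posts with their undersides at z = 259 mm, their outer faces flush with the outside of the frame (the two x-running rails run between the posts' inner faces; the two y-running rails run between the posts' inner faces). 11 slats, each 84 mm wide (x) and 23 mm thick, lie across the top of the two x-running rails, running the full 890 mm width of the frame in y; the slats are evenly spaced along x between the inner faces of the end posts with equal gaps (rounded down to the nearest mm) at the −x end and between each pair — any rounding remainder accumulates at the +x end.

B is a rectangular picture frame lying in the x–z plane (depth along y). The opening is 343 mm wide (x) by 543 mm tall (z), surrounded by a border 37 mm wide on all four sides. The frame is 34 mm deep and is made of two full-height vertical stiles with two horizontal rails fitted between them.

The picture frame is on the floor beside the bed frame on its −x side.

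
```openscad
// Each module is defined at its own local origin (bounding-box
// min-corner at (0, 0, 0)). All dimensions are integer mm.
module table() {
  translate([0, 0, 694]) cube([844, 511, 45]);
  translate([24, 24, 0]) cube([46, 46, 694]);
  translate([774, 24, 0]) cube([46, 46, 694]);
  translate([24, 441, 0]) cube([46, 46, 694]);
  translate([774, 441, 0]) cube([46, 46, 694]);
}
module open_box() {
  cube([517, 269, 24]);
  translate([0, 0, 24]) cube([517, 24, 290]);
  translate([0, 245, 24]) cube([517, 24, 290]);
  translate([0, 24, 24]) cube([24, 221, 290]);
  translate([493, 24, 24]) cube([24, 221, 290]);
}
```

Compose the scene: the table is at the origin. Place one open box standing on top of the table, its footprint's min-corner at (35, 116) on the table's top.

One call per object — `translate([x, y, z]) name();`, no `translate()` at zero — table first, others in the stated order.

table();
translate([35, 116, 739]) open_box();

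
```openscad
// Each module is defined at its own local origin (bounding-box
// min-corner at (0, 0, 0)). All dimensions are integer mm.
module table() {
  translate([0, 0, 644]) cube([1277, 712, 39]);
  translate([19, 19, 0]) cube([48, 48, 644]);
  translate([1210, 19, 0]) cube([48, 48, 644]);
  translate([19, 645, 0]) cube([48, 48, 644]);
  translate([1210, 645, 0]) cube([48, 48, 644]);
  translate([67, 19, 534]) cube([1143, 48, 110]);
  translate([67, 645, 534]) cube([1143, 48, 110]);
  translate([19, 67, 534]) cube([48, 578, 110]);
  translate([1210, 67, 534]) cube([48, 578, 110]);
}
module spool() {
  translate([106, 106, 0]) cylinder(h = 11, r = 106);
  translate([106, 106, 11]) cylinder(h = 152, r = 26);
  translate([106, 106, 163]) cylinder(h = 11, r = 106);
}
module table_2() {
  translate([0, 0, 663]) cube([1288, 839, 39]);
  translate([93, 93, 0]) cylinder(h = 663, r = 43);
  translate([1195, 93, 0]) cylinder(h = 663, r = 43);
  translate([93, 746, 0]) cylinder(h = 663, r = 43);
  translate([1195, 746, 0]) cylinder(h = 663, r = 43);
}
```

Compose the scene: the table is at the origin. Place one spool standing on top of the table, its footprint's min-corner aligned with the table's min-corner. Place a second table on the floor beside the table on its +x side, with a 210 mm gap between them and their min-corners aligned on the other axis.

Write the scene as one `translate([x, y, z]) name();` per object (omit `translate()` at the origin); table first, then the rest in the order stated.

table();
translate([0, 0, 683]) spool();
translate([1487, 0, 0]) table_2();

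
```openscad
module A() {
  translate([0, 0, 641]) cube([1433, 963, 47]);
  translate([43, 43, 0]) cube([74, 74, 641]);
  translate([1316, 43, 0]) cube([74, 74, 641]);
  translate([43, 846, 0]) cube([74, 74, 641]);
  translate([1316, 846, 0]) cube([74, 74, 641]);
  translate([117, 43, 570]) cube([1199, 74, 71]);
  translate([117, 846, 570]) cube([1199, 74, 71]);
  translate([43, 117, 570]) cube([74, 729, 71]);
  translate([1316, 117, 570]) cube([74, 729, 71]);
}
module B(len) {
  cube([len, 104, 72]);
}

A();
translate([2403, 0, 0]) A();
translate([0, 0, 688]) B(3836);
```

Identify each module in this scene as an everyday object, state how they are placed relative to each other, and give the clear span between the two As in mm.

Second table starts at x = 2403; first ends at x = 1433; clear span = 2403 − 1433 = 970 mm.

A is a table. B is a beam. A beam spans the tops of two tables. The clear span between the two tables is 970 mm.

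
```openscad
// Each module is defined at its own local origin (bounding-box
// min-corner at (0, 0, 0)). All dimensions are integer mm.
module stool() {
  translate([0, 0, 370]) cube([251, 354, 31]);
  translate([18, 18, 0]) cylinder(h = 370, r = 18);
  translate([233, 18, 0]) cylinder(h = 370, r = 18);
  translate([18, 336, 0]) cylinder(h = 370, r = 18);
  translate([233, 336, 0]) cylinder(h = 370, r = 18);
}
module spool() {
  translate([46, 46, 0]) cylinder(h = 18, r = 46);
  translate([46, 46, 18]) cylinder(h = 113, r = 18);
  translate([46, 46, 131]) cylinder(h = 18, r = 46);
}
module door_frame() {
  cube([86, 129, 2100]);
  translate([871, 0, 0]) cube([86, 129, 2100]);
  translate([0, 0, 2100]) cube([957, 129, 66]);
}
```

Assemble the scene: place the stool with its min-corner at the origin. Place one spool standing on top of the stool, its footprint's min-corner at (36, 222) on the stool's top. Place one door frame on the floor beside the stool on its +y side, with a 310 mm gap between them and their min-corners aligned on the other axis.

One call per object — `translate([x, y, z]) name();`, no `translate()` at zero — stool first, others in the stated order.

stool();
translate([36, 222, 401]) spool();
translate([0, 664, 0]) door_frame();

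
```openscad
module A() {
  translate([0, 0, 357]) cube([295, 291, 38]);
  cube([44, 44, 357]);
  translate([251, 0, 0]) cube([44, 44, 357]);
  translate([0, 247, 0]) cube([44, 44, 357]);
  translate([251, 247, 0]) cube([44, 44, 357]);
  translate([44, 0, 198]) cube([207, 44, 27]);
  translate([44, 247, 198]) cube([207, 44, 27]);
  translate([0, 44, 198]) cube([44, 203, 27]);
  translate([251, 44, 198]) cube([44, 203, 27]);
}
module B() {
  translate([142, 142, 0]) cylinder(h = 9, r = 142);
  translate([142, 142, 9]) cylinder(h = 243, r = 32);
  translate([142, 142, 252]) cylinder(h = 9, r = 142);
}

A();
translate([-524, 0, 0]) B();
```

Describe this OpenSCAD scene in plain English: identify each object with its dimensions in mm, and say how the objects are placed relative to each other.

A is a four-legged stool. The seat is 295×291 mm, 38 mm thick, top at z = 395 mm. It stands on four square legs, each 44×44 mm in cross-section, from z = 0 to the seat underside, each flush with a corner of the seat. Four stretchers, 44 mm wide and 27 mm tall, connect adjacent legs with their undersides at z = 198 mm, each running between the inner faces of the legs it joins and aligned with the legs' outer faces on the other axis.

B is a spool: two coaxial disc flanges of radius 142 mm and thickness 9 mm, joined by a core cylinder of radius 32 mm and height 243 mm. The lower flange rests on z = 0 and the three cylinders share a vertical axis.

The spool is on the floor beside the stool on its −x side.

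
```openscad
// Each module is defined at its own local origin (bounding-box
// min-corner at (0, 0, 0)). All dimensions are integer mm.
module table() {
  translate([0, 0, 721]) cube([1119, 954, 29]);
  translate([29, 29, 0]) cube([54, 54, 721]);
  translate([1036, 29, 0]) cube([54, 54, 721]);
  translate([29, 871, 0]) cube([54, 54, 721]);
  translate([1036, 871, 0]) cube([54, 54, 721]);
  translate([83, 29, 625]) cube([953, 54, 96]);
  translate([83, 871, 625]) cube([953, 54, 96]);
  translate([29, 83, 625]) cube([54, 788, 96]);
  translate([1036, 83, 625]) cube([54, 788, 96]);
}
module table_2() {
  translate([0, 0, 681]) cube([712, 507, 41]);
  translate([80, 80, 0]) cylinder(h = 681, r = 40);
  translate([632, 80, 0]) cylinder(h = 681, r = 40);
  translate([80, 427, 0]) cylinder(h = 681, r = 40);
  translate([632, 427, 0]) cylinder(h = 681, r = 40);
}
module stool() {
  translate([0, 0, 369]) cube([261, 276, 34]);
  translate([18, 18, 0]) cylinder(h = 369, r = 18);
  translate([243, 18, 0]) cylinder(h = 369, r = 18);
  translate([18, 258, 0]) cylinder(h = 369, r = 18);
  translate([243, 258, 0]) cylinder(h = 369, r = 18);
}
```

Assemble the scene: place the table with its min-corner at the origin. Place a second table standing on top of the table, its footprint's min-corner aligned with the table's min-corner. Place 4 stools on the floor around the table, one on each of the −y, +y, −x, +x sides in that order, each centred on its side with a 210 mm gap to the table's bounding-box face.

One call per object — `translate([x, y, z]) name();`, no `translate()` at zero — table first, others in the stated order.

table();
translate([0, 0, 750]) table_2();
translate([429, -486, 0]) stool();
translate([429, 1164, 0]) stool();
translate([-471, 339, 0]) stool();
translate([1329, 339, 0]) stool();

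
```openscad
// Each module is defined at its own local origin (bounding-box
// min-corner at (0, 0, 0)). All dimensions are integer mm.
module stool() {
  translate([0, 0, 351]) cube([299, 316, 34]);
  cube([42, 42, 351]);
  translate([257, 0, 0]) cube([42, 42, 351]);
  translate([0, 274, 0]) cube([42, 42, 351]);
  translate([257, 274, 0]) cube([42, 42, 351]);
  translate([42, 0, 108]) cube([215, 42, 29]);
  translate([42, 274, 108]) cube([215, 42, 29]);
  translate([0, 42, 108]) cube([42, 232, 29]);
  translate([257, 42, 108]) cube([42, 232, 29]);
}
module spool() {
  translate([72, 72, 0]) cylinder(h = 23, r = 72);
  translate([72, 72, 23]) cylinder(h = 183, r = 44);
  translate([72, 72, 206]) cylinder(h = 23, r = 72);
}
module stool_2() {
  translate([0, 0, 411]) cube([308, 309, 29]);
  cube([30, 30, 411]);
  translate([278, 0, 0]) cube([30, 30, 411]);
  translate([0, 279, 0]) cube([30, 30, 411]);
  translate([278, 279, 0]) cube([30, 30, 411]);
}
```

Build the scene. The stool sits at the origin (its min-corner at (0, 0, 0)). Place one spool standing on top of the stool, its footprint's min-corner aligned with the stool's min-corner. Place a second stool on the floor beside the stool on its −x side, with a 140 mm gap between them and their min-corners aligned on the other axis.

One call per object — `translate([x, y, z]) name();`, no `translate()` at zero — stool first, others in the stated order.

stool();
translate([0, 0, 385]) spool();
translate([-448, 0, 0]) stool_2();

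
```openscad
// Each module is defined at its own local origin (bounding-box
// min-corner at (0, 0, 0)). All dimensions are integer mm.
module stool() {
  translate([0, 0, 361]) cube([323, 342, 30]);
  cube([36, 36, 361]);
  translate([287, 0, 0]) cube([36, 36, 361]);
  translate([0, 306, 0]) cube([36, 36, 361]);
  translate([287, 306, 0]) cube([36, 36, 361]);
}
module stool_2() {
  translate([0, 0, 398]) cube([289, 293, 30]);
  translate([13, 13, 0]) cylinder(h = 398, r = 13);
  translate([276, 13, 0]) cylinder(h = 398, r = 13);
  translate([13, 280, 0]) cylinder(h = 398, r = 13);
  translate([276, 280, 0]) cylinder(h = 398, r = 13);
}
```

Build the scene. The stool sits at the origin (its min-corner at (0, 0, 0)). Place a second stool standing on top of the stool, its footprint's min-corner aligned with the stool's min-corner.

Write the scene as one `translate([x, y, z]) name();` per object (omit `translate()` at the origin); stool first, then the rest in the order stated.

stool();
translate([0, 0, 391]) stool_2();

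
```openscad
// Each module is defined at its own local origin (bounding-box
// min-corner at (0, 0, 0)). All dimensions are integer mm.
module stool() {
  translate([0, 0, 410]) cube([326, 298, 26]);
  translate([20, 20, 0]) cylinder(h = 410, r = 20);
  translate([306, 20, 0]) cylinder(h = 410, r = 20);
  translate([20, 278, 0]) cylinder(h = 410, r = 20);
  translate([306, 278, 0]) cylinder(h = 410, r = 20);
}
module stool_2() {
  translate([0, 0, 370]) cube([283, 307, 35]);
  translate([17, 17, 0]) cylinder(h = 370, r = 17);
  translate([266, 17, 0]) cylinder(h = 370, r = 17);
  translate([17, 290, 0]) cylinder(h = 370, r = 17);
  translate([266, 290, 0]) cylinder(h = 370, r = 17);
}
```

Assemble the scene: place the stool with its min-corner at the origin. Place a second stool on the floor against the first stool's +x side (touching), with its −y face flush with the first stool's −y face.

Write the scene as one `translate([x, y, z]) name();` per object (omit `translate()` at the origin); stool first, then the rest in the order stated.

stool();
translate([326, 0, 0]) stool_2();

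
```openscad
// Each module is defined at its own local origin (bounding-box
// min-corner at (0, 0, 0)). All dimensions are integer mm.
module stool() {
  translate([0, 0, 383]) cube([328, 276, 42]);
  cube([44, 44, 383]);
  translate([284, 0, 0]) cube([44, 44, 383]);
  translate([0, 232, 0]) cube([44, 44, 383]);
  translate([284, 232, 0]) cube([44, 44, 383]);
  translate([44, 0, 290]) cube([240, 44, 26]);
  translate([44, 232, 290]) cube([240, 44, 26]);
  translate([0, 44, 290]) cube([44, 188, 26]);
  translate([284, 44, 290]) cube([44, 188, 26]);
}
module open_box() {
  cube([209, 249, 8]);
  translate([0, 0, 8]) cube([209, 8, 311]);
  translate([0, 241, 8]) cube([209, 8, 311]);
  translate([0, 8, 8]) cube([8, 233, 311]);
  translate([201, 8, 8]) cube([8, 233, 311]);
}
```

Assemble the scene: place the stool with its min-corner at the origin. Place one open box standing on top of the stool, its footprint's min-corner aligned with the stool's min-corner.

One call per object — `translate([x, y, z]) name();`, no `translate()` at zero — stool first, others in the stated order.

stool();
translate([0, 0, 425]) open_box();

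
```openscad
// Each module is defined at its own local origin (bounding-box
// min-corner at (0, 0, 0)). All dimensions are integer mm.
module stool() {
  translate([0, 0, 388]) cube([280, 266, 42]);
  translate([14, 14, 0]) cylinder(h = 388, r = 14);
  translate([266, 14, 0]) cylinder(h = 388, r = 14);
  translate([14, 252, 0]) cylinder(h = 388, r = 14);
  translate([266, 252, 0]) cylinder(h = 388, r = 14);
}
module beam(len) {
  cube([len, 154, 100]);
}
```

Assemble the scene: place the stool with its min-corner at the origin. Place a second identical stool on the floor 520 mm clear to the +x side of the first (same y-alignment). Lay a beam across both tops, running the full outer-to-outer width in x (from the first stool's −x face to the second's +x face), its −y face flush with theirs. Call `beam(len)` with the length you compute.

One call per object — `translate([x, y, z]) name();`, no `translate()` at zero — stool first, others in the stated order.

stool();
translate([800, 0, 0]) stool();
translate([0, 0, 430]) beam(1080);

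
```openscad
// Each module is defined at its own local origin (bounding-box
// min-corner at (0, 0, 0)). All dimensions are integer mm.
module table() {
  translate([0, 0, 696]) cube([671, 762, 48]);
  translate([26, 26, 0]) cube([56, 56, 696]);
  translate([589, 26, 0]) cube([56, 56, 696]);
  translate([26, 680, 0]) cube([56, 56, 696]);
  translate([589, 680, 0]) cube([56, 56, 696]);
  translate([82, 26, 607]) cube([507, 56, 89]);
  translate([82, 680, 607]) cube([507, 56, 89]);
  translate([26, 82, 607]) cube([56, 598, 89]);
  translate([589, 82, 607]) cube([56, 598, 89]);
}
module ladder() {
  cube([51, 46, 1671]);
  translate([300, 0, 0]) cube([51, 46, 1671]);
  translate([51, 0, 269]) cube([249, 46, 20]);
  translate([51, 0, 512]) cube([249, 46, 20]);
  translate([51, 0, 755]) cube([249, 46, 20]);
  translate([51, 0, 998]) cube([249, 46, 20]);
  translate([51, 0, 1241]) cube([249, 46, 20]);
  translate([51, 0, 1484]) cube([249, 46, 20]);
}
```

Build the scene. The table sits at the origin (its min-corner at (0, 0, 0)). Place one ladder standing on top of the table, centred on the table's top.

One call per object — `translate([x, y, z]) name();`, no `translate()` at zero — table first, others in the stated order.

table();
translate([160, 358, 744]) ladder();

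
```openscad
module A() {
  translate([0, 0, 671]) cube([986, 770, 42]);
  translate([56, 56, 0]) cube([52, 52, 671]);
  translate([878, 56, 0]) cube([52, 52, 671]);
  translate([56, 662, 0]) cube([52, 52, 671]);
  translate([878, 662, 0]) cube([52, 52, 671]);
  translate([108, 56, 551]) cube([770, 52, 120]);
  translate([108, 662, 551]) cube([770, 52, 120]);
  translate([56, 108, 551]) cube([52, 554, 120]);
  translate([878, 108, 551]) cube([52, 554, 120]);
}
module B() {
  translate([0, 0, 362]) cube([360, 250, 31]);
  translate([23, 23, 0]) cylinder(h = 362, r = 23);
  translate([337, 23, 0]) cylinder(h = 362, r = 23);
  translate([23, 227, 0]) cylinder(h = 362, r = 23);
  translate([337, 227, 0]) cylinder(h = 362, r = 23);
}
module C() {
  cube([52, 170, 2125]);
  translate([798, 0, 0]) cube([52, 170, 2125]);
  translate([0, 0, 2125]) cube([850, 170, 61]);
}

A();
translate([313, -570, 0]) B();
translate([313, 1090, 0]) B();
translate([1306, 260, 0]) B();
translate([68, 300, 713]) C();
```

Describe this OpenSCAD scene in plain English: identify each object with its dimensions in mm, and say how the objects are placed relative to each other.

A is a table: top 986 mm (x) × 770 mm (y), 42 mm thick, upper face at z = 713 mm, on four 52×52 mm square legs, each inset 56 mm from the nearest pair of top edges, running from z = 0 to the bottom of the top. Four apron rails, 52 mm thick and 120 mm tall, run between adjacent legs with their top edges flush with the underside of the top and their outer faces flush with the legs' outer faces.

B is a four-legged stool. The seat is a 360×250×31 mm slab whose top surface is at z = 393 mm; four round legs, each 46 mm in diameter, run from the floor (z = 0) to the underside of the seat, each leg's axis is inset half a diameter from the nearest pair of seat edges (so the leg's bounding box is flush with the corner).

C is a rectangular door frame: two vertical jambs of 52×170 mm section, 2125 mm tall, with a clear opening 746 mm wide between their inner faces. A header 61 mm tall and 170 mm deep lies on top of the jambs and spans the full outside width.

Three stools sit around the table at the −y, +y, +x sides. The door frame is on top of the table, centred.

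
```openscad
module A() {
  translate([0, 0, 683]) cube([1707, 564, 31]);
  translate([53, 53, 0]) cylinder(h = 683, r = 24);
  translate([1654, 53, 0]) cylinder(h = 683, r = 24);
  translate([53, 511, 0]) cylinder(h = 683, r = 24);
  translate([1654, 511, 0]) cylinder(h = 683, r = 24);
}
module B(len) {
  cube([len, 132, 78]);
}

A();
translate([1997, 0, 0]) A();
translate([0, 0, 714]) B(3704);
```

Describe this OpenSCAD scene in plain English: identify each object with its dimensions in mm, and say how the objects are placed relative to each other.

A is a table: top 1707 mm (x) × 564 mm (y), 31 mm thick, upper face at z = 714 mm, on four round legs of 48 mm diameter, each leg's bounding box inset 29 mm from the nearest pair of top edges, running from z = 0 to the bottom of the top.

B is a rectangular beam 3704 mm long (x), 132 mm deep (y), 78 mm thick (z).

The beam spans the tops of two tables placed 290 mm apart, resting at z = 714 mm.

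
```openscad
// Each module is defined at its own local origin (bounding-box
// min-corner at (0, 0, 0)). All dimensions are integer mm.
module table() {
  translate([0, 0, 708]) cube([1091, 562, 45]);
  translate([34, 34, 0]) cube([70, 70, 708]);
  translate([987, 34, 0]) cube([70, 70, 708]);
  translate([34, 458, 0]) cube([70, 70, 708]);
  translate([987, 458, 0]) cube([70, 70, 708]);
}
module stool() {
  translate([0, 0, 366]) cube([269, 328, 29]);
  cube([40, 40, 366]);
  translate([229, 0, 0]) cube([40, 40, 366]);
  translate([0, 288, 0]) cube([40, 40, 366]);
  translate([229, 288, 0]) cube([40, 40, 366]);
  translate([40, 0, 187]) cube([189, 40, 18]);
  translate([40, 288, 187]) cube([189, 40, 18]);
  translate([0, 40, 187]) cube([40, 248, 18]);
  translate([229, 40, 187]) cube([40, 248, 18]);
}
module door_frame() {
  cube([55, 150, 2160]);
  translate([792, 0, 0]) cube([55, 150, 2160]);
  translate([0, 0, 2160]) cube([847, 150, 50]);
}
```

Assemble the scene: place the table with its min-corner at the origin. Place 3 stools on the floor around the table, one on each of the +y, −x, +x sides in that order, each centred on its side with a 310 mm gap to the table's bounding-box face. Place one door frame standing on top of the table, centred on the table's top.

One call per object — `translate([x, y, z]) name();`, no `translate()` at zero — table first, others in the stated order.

table();
translate([411, 872, 0]) stool();
translate([-579, 117, 0]) stool();
translate([1401, 117, 0]) stool();
translate([122, 206, 753]) door_frame();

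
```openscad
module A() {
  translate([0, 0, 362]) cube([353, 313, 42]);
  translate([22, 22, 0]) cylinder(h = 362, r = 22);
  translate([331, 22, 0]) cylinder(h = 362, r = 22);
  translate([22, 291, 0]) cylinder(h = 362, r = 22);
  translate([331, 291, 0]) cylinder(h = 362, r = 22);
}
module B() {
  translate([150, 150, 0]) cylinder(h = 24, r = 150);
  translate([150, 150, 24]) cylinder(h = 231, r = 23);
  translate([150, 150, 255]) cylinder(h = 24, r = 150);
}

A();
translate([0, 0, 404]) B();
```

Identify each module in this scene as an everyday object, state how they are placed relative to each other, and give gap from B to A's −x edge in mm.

The spool's min-x is at 0; the stool's min-x is 0; gap = 0 mm.

A is a stool. B is a spool. The spool is on top of the stool. The gap from the spool to the stool's −x edge is 0 mm.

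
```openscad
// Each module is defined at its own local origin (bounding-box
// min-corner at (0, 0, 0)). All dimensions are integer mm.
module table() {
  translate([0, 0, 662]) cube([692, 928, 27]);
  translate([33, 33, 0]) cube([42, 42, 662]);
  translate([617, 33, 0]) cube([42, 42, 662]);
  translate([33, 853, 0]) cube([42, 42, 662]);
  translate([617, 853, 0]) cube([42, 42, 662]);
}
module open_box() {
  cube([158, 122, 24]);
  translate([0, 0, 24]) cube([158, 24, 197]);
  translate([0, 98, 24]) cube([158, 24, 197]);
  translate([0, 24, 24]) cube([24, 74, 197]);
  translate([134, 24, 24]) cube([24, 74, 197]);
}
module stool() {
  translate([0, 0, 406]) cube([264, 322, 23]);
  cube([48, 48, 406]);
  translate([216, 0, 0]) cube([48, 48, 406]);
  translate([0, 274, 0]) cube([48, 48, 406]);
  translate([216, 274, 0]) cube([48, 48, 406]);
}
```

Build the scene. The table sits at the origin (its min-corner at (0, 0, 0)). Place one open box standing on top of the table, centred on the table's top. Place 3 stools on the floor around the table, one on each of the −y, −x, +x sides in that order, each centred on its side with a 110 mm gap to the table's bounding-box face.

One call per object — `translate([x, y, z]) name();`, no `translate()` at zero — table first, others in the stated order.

table();
translate([267, 403, 689]) open_box();
translate([214, -432, 0]) stool();
translate([-374, 303, 0]) stool();
translate([802, 303, 0]) stool();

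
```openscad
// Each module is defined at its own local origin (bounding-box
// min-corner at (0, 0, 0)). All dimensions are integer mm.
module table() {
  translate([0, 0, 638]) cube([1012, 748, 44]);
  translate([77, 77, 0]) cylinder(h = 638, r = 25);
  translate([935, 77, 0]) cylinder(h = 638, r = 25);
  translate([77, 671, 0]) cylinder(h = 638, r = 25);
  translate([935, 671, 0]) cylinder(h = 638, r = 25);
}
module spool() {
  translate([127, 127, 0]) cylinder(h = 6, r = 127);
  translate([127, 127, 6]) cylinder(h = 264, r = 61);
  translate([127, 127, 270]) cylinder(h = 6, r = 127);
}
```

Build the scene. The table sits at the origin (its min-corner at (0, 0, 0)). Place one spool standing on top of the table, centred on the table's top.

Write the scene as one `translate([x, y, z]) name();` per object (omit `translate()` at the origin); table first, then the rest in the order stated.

table();
translate([379, 247, 682]) spool();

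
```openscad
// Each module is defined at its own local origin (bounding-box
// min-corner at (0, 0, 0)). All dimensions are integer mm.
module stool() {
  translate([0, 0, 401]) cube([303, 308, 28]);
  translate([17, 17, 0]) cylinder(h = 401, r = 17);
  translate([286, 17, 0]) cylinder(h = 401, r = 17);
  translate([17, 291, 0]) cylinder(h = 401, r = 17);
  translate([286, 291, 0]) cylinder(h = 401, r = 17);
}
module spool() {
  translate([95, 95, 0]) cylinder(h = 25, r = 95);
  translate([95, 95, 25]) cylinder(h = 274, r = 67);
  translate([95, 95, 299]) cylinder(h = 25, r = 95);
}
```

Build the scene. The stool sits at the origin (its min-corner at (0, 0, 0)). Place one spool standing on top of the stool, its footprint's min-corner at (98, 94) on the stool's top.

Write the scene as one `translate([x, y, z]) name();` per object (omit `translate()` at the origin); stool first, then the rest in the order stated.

stool();
translate([98, 94, 429]) spool();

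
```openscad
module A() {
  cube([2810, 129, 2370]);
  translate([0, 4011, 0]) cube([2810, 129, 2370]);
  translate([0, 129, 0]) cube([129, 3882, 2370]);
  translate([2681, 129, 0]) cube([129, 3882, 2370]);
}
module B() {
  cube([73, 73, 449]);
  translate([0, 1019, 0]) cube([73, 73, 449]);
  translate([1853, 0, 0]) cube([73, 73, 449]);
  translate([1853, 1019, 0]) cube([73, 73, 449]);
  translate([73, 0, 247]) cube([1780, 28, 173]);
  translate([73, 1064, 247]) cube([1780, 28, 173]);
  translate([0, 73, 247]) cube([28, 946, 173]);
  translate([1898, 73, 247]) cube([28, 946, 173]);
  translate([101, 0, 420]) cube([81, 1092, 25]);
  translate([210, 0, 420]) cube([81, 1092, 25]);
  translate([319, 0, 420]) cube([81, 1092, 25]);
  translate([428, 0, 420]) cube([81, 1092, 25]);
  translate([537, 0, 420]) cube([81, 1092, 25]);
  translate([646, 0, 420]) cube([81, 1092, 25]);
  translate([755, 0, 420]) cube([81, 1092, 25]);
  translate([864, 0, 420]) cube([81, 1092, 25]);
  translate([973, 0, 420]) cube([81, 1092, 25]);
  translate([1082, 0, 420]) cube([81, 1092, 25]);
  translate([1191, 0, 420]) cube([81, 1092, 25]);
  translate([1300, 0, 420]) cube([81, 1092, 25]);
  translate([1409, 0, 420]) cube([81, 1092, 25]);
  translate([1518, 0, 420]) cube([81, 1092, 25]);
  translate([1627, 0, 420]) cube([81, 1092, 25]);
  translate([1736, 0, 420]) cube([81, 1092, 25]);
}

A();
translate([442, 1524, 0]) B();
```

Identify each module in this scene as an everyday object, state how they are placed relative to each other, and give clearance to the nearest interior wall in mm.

Clearances: x = 313, y = 1395; minimum 313 mm.

A is a house frame. B is a bed frame. The bed frame sits inside the house frame, centred. The clearance to the nearest interior wall is 313 mm.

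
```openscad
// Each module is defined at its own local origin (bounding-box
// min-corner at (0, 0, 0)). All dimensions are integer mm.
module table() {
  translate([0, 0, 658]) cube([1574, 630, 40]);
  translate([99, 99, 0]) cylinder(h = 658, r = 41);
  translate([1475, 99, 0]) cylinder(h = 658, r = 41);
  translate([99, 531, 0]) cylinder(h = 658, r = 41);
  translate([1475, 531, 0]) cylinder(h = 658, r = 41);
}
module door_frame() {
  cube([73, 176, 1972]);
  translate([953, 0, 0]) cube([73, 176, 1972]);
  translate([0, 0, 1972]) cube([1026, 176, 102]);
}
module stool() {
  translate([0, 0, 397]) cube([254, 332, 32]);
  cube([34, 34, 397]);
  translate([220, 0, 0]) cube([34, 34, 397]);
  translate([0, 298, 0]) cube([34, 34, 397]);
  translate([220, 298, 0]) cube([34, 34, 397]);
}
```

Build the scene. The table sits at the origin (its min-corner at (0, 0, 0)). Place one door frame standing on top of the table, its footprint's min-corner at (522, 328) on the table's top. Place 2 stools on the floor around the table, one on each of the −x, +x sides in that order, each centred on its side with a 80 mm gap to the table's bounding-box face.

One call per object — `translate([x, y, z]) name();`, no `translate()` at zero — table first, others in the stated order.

table();
translate([522, 328, 698]) door_frame();
translate([-334, 149, 0]) stool();
translate([1654, 149, 0]) stool();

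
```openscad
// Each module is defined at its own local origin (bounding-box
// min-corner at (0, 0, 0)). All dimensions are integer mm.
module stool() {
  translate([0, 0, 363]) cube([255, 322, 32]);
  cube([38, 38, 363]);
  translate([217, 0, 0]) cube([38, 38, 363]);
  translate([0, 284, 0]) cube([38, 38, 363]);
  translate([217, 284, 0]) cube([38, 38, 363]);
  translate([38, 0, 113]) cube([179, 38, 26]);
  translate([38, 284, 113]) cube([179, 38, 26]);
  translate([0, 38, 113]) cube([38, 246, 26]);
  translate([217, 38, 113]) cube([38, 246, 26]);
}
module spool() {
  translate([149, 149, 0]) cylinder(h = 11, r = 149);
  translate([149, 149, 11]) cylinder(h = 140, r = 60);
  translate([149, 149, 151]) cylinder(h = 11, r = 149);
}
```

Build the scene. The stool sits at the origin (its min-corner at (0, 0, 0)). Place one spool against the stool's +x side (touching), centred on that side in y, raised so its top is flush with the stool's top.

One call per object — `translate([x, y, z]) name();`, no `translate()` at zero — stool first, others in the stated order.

stool();
translate([255, 12, 233]) spool();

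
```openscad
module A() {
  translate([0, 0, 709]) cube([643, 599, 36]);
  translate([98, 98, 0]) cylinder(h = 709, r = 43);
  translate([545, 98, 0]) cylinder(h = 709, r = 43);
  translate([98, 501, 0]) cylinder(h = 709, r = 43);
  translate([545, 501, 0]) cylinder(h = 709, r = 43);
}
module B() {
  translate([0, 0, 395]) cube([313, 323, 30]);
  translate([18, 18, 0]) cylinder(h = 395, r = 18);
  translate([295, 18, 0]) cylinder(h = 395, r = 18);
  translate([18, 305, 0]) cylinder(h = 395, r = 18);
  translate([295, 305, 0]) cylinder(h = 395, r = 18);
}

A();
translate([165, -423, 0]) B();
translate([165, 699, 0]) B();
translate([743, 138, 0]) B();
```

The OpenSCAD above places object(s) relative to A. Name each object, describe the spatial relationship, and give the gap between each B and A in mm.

A is a table. B is a stool. Three stools sit around the table at the −y, +y, +x sides. The gap between each stool and the table is 100 mm.

Each stool's nearest face is 100 mm from the table's bounding box.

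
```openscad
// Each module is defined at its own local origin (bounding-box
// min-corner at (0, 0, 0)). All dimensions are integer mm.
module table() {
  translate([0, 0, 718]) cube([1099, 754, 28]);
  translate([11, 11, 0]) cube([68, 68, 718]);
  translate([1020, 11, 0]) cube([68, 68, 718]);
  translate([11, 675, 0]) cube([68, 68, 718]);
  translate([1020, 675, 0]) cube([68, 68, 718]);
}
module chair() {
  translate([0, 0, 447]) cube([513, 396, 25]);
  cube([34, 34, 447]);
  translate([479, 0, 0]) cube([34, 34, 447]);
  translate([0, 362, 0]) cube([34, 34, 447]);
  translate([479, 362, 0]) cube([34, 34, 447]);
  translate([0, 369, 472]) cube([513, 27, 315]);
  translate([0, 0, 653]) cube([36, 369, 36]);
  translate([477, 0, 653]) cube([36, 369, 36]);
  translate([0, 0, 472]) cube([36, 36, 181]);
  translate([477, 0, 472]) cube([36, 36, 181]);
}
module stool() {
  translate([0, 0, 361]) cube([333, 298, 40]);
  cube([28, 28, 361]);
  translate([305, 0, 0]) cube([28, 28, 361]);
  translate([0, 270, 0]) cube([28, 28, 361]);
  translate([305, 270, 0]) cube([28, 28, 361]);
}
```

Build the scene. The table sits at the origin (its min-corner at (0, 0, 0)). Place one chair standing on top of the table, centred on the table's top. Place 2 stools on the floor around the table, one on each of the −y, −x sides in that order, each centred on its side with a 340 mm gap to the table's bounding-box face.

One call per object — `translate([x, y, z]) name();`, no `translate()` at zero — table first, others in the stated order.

table();
translate([293, 179, 746]) chair();
translate([383, -638, 0]) stool();
translate([-673, 228, 0]) stool();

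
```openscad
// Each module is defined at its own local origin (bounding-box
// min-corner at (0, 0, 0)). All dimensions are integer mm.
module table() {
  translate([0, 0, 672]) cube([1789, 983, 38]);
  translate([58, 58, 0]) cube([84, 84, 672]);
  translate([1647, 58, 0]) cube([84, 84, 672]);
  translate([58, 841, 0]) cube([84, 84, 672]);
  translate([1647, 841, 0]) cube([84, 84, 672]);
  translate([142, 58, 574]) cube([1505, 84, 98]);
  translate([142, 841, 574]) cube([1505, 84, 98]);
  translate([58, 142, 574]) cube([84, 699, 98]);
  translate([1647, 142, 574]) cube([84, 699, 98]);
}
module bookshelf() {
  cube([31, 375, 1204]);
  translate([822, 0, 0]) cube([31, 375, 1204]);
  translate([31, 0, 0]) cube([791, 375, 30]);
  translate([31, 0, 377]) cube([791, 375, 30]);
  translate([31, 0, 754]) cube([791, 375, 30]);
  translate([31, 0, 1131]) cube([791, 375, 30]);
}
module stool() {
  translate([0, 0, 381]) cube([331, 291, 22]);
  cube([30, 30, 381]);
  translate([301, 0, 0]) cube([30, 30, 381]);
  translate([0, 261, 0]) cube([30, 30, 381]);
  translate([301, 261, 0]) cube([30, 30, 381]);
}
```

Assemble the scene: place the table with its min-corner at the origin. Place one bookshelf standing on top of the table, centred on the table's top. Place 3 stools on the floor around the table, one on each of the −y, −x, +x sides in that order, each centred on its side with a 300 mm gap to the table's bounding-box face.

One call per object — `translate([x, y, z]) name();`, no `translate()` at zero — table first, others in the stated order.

table();
translate([468, 304, 710]) bookshelf();
translate([729, -591, 0]) stool();
translate([-631, 346, 0]) stool();
translate([2089, 346, 0]) stool();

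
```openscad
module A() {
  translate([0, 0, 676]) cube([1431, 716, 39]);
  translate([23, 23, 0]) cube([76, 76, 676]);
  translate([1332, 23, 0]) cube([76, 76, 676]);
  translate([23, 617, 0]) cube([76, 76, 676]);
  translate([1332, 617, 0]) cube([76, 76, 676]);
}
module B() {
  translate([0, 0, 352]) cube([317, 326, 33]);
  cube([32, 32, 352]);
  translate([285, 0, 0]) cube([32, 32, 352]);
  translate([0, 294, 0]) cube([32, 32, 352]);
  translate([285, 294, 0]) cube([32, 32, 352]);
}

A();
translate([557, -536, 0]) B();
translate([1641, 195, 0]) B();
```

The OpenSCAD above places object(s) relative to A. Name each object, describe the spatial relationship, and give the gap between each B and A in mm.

Each stool's nearest face is 210 mm from the table's bounding box.

A is a table. B is a stool. Two stools sit around the table at the −y, +x sides. The gap between each stool and the table is 210 mm.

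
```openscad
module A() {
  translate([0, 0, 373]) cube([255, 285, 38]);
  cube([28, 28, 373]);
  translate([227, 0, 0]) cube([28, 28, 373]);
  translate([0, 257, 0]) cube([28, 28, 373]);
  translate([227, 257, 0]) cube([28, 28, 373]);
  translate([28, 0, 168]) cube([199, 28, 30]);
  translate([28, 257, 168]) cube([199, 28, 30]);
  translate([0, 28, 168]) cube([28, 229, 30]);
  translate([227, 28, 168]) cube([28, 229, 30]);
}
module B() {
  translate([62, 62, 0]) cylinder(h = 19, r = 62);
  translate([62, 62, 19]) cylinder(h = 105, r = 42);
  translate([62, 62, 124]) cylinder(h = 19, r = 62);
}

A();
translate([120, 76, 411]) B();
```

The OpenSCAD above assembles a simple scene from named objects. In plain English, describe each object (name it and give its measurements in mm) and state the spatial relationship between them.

A is a four-legged stool. The seat is a 255×285×38 mm slab whose top surface is at z = 411 mm; four square legs, each 28×28 mm in cross-section, run from the floor (z = 0) to the underside of the seat, each flush with a corner of the seat. Four stretchers, 28 mm wide and 30 mm tall, connect adjacent legs with their undersides at z = 168 mm, each running between the inner faces of the legs it joins and aligned with the legs' outer faces on the other axis.

B is a spool: two coaxial disc flanges of radius 62 mm and thickness 19 mm, joined by a core cylinder of radius 42 mm and height 105 mm. The lower flange rests on z = 0 and the three cylinders share a vertical axis.

The spool is on top of the stool.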